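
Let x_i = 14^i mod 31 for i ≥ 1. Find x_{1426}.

We have x_1 = 14, x_2 = 10, x_3 = 16, x_4 = 7, x_5 = 5, x_6 = 8, x_7 = 19, x_8 = 18, x_9 = 4, x_{10} = 25, x_{11} = 9, x_{12} = 2, x_{13} = 28, x_{14} = 20, x_{15} = 1, x_{16} = 14.
The sequence repeats with period 15.
(1426 - 1) mod 15 = 0, so x_{1426} = x_1 = 14.

14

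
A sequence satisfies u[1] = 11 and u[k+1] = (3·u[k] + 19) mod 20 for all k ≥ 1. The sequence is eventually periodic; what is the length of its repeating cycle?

We have u[1] = 11, u[2] = 12, u[3] = 15, u[4] = 4, u[5] = 11.
Since u[5] = u[1] = 11, the sequence is periodic with period 4.

4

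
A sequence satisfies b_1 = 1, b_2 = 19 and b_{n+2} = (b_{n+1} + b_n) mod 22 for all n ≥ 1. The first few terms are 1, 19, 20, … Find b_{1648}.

13

b_1 = 1, b_2 = 19, b_3 = 20, b_4 = 17, b_5 = 15, b_6 = 10, b_7 = 3, b_8 = 13, b_9 = 16, b_{10} = 7, b_{11} = 1, b_{12} = 8, b_{13} = 9, b_{14} = 17, b_{15} = 4, b_{16} = 21, b_{17} = 3, b_{18} = 2, b_{19} = 5, b_{20} = 7, b_{21} = 12, b_{22} = 19, b_{23} = 9, b_{24} = 6, b_{25} = 15, b_{26} = 21, b_{27} = 14, b_{28} = 13, b_{29} = 5, b_{30} = 18, b_{31} = 1, b_{32} = 19.
The sequence repeats with period 30.
So b_{1648} = b_{1 + ((1648-1) mod 30)} = b_{28} = 13.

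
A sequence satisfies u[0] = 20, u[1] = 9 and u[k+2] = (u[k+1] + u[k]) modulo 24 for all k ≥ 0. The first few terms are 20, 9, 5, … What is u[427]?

5

u[0] = 20, u[1] = 9, u[2] = 5, u[3] = 14, u[4] = 19, u[5] = 9, u[6] = 4, u[7] = 13, u[8] = 17, u[9] = 6, u[10] = 23, u[11] = 5, u[12] = 4, u[13] = 9, u[14] = 13, u[15] = 22, u[16] = 11, u[17] = 9, u[18] = 20, u[19] = 5, u[20] = 1, u[21] = 6, u[22] = 7, u[23] = 13, u[24] = 20, u[25] = 9.
Since (u[24], u[25]) = (u[0], u[1]) = (20, 9) (two consecutive terms determine the rest), the sequence is periodic with period 24.
(427 - 0) mod 24 = 19, so u[427] = u[19] = 5.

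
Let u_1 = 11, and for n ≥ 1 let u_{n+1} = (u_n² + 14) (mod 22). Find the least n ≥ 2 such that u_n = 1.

u_1 = 11, u_2 = 3, u_3 = 1, u_4 = 15, u_5 = 19, u_6 = 1.
Since u_6 = u_3 = 1, the sequence is eventually periodic: after a pre-period of length 2 it cycles with period 3.
The value 1 first appears (with n ≥ 2) at u_3.

3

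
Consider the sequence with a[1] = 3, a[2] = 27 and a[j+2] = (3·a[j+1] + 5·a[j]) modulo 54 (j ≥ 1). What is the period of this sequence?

a[1] = 3,  a[2] = 27,  a[3] = 42,  a[4] = 45,  a[5] = 21,  a[6] = 18,  a[7] = 51,  a[8] = 27,  a[9] = 12,  a[10] = 9,  a[11] = 33,  a[12] = 36,  a[13] = 3,  a[14] = 27.
Since (a[13], a[14]) = (a[1], a[2]) = (3, 27) (two consecutive terms determine the rest), the sequence is periodic with period 12.

12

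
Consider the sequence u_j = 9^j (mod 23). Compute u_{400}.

We have u_0 = 1; u_1 = 9; u_2 = 12; u_3 = 16; u_4 = 6; u_5 = 8; u_6 = 3; u_7 = 4; u_8 = 13; u_9 = 2; u_{10} = 18; u_{11} = 1.
The sequence repeats with period 11.
(400 - 0) mod 11 = 4, so u_{400} = u_4 = 6.

6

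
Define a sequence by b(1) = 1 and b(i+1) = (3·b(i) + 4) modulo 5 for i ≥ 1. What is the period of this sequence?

4

We have b(1) = 1; b(2) = 2; b(3) = 0; b(4) = 4; b(5) = 1.
Since b(5) = b(1) = 1, the sequence is periodic with period 4.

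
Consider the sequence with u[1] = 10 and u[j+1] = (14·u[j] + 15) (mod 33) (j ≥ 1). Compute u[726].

We have u[1] = 10; u[2] = 23; u[3] = 7; u[4] = 14; u[5] = 13; u[6] = 32; u[7] = 1; u[8] = 29; u[9] = 25; u[10] = 2; u[11] = 10.
Since u[11] = u[1] = 10, the sequence is periodic with period 10.
So u[726] = u[1 + ((726-1) mod 10)] = u[6] = 32.

32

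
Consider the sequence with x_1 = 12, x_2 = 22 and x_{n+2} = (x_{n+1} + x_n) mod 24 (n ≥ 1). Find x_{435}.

We have x_1 = 12,  x_2 = 22,  x_3 = 10,  x_4 = 8,  x_5 = 18,  x_6 = 2,  x_7 = 20,  x_8 = 22,  x_9 = 18,  x_{10} = 16,  x_{11} = 10,  x_{12} = 2,  x_{13} = 12,  x_{14} = 14,  x_{15} = 2,  x_{16} = 16,  x_{17} = 18,  x_{18} = 10,  x_{19} = 4,  x_{20} = 14,  x_{21} = 18,  x_{22} = 8,  x_{23} = 2,  x_{24} = 10,  x_{25} = 12,  x_{26} = 22.
Since (x_{25}, x_{26}) = (x_1, x_2) = (12, 22) (two consecutive terms determine the rest), the sequence is periodic with period 24.
(435 - 1) mod 24 = 2, so x_{435} = x_3 = 10.

10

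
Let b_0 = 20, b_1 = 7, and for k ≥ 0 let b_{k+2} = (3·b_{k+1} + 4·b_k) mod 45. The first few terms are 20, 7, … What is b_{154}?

Listing terms: b_0 = 20, b_1 = 7, b_2 = 11, b_3 = 16, b_4 = 2, b_5 = 25, b_6 = 38, b_7 = 34, b_8 = 29, b_9 = 43, b_{10} = 20, b_{11} = 7.
Since (b_{10}, b_{11}) = (b_0, b_1) = (20, 7) (two consecutive terms determine the rest), the sequence is periodic with period 10.
(154 - 0) mod 10 = 4, so b_{154} = b_4 = 2.

2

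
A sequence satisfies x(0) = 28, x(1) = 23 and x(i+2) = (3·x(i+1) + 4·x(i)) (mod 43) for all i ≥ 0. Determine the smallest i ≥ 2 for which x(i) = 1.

6

Listing terms: x(0) = 28, x(1) = 23, x(2) = 9, x(3) = 33, x(4) = 6, x(5) = 21, x(6) = 1, x(7) = 1, x(8) = 7, x(9) = 25, x(10) = 17, x(11) = 22, x(12) = 5, x(13) = 17, x(14) = 28, x(15) = 23.
Since (x(14), x(15)) = (x(0), x(1)) = (28, 23) (two consecutive terms determine the rest), the sequence is periodic with period 14.
The value 1 first appears (with i ≥ 2) at x(6).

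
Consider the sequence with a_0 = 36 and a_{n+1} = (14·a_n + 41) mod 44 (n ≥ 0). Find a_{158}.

31

a_0 = 36, a_1 = 17, a_2 = 15, a_3 = 31, a_4 = 35, a_5 = 3, a_6 = 39, a_7 = 15.
Since a_7 = a_2 = 15, the sequence is eventually periodic: after a pre-period of length 2 it cycles with period 5.
For n ≥ 2, a_n depends only on (n - 2) mod 5. (158 - 2) mod 5 = 1, so a_{158} = a_3 = 31.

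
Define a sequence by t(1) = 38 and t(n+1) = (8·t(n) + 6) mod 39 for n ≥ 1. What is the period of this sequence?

We have t(1) = 38,  t(2) = 37,  t(3) = 29,  t(4) = 4,  t(5) = 38.
The sequence repeats with period 4.

4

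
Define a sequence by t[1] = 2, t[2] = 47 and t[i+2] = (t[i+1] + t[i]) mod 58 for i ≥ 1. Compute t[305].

Computing terms: t[1] = 2, t[2] = 47, t[3] = 49, t[4] = 38, t[5] = 29, t[6] = 9, t[7] = 38, t[8] = 47, t[9] = 27, t[10] = 16, t[11] = 43, t[12] = 1, t[13] = 44, t[14] = 45, t[15] = 31, t[16] = 18, t[17] = 49, t[18] = 9, t[19] = 0, t[20] = 9, t[21] = 9, t[22] = 18, t[23] = 27, t[24] = 45, t[25] = 14, t[26] = 1, t[27] = 15, t[28] = 16, t[29] = 31, t[30] = 47, t[31] = 20, t[32] = 9, t[33] = 29, t[34] = 38, t[35] = 9, t[36] = 47, t[37] = 56, t[38] = 45, t[39] = 43, t[40] = 30, t[41] = 15, t[42] = 45, t[43] = 2, t[44] = 47.
The sequence repeats with period 42.
So t[305] = t[1 + ((305-1) mod 42)] = t[11] = 43.

43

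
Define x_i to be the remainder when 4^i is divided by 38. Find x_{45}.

x_0 = 1, x_1 = 4, x_2 = 16, x_3 = 26, x_4 = 28, x_5 = 36, x_6 = 30, x_7 = 6, x_8 = 24, x_9 = 20, x_{10} = 4.
Since x_{10} = x_1 = 4, the sequence is eventually periodic: after a pre-period of length 1 it cycles with period 9.
For i ≥ 1, x_i depends only on (i - 1) mod 9. (45 - 1) mod 9 = 8, so x_{45} = x_9 = 20.

20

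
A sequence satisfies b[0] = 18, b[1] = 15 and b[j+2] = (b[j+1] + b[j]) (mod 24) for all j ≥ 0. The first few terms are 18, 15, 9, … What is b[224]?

b[0] = 18, b[1] = 15, b[2] = 9, b[3] = 0, b[4] = 9, b[5] = 9, b[6] = 18, b[7] = 3, b[8] = 21, b[9] = 0, b[10] = 21, b[11] = 21, b[12] = 18, b[13] = 15.
Since (b[12], b[13]) = (b[0], b[1]) = (18, 15) (two consecutive terms determine the rest), the sequence is periodic with period 12.
(224 - 0) mod 12 = 8, so b[224] = b[8] = 21.

21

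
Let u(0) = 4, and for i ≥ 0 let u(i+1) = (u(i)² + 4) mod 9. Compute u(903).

5

Listing terms: u(0) = 4, u(1) = 2, u(2) = 8, u(3) = 5, u(4) = 2.
Since u(4) = u(1) = 2, the sequence is eventually periodic: after a pre-period of length 1 it cycles with period 3.
For i ≥ 1, u(i) depends only on (i - 1) mod 3. (903 - 1) mod 3 = 2, so u(903) = u(3) = 5.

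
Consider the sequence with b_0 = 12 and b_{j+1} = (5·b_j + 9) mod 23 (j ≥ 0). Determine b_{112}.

Computing terms: b_0 = 12,  b_1 = 0,  b_2 = 9,  b_3 = 8,  b_4 = 3,  b_5 = 1,  b_6 = 14,  b_7 = 10,  b_8 = 13,  b_9 = 5,  b_{10} = 11,  b_{11} = 18,  b_{12} = 7,  b_{13} = 21,  b_{14} = 22,  b_{15} = 4,  b_{16} = 6,  b_{17} = 16,  b_{18} = 20,  b_{19} = 17,  b_{20} = 2,  b_{21} = 19,  b_{22} = 12.
Since b_{22} = b_0 = 12, the sequence is periodic with period 22.
(112 - 0) mod 22 = 2, so b_{112} = b_2 = 9.

9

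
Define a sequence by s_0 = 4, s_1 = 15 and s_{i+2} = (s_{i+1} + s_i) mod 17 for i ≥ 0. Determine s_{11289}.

0

Computing terms: s_0 = 4, s_1 = 15, s_2 = 2, s_3 = 0, s_4 = 2, s_5 = 2, s_6 = 4, s_7 = 6, s_8 = 10, s_9 = 16, s_{10} = 9, s_{11} = 8, s_{12} = 0, s_{13} = 8, s_{14} = 8, s_{15} = 16, s_{16} = 7, s_{17} = 6, s_{18} = 13, s_{19} = 2, s_{20} = 15, s_{21} = 0, s_{22} = 15, s_{23} = 15, s_{24} = 13, s_{25} = 11, s_{26} = 7, s_{27} = 1, s_{28} = 8, s_{29} = 9, s_{30} = 0, s_{31} = 9, s_{32} = 9, s_{33} = 1, s_{34} = 10, s_{35} = 11, s_{36} = 4, s_{37} = 15.
The sequence repeats with period 36.
So s_{11289} = s_{0 + ((11289-0) mod 36)} = s_{21} = 0.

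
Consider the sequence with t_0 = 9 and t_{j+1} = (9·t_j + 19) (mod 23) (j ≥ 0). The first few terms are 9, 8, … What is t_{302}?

Computing terms: t_0 = 9; t_1 = 8; t_2 = 22; t_3 = 10; t_4 = 17; t_5 = 11; t_6 = 3; t_7 = 0; t_8 = 19; t_9 = 6; t_{10} = 4; t_{11} = 9.
The sequence repeats with period 11.
So t_{302} = t_{0 + ((302-0) mod 11)} = t_5 = 11.

11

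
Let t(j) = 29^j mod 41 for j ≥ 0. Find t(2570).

9

Listing terms: t(0) = 1,  t(1) = 29,  t(2) = 21,  t(3) = 35,  t(4) = 31,  t(5) = 38,  t(6) = 36,  t(7) = 19,  t(8) = 18,  t(9) = 30,  t(10) = 9,  t(11) = 15,  t(12) = 25,  t(13) = 28,  t(14) = 33,  t(15) = 14,  t(16) = 37,  t(17) = 7,  t(18) = 39,  t(19) = 24,  t(20) = 40,  t(21) = 12,  t(22) = 20,  t(23) = 6,  t(24) = 10,  t(25) = 3,  t(26) = 5,  t(27) = 22,  t(28) = 23,  t(29) = 11,  t(30) = 32,  t(31) = 26,  t(32) = 16,  t(33) = 13,  t(34) = 8,  t(35) = 27,  t(36) = 4,  t(37) = 34,  t(38) = 2,  t(39) = 17,  t(40) = 1.
Since t(40) = t(0) = 1, the sequence is periodic with period 40.
(2570 - 0) mod 40 = 10, so t(2570) = t(10) = 9.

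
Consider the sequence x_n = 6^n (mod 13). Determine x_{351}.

8

x_0 = 1, x_1 = 6, x_2 = 10, x_3 = 8, x_4 = 9, x_5 = 2, x_6 = 12, x_7 = 7, x_8 = 3, x_9 = 5, x_{10} = 4, x_{11} = 11, x_{12} = 1.
The sequence repeats with period 12.
So x_{351} = x_{0 + ((351-0) mod 12)} = x_3 = 8.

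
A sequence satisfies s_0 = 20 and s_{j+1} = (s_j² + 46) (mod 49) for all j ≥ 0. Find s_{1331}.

40

We have s_0 = 20; s_1 = 5; s_2 = 22; s_3 = 40; s_4 = 29; s_5 = 5.
Since s_5 = s_1 = 5, the sequence is eventually periodic: after a pre-period of length 1 it cycles with period 4.
For j ≥ 1, s_j depends only on (j - 1) mod 4. (1331 - 1) mod 4 = 2, so s_{1331} = s_3 = 40.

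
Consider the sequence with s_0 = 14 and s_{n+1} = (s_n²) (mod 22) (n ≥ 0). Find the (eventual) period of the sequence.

4

We have s_0 = 14, s_1 = 20, s_2 = 4, s_3 = 16, s_4 = 14.
The sequence repeats with period 4.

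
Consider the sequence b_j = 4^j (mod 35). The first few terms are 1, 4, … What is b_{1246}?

11

Computing terms: b_0 = 1,  b_1 = 4,  b_2 = 16,  b_3 = 29,  b_4 = 11,  b_5 = 9,  b_6 = 1.
Since b_6 = b_0 = 1, the sequence is periodic with period 6.
(1246 - 0) mod 6 = 4, so b_{1246} = b_4 = 11.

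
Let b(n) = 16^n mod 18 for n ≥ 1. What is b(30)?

10

We have b(1) = 16; b(2) = 4; b(3) = 10; b(4) = 16.
Since b(4) = b(1) = 16, the sequence is periodic with period 3.
(30 - 1) mod 3 = 2, so b(30) = b(3) = 10.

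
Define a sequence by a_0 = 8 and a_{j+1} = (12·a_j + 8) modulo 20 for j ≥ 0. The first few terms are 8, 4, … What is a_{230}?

a_0 = 8,  a_1 = 4,  a_2 = 16,  a_3 = 0,  a_4 = 8.
The sequence repeats with period 4.
(230 - 0) mod 4 = 2, so a_{230} = a_2 = 16.

16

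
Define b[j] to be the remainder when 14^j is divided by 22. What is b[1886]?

Listing terms: b[1] = 14, b[2] = 20, b[3] = 16, b[4] = 4, b[5] = 12, b[6] = 14.
The sequence repeats with period 5.
(1886 - 1) mod 5 = 0, so b[1886] = b[1] = 14.

14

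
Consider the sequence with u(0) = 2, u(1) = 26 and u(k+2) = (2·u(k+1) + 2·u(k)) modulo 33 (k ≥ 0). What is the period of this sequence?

u(0) = 2,  u(1) = 26,  u(2) = 23,  u(3) = 32,  u(4) = 11,  u(5) = 20,  u(6) = 29,  u(7) = 32,  u(8) = 23,  u(9) = 11,  u(10) = 2,  u(11) = 26.
Since (u(10), u(11)) = (u(0), u(1)) = (2, 26) (two consecutive terms determine the rest), the sequence is periodic with period 10.

10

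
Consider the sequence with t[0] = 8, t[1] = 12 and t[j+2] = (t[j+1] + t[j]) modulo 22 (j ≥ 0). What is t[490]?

We have t[0] = 8, t[1] = 12, t[2] = 20, t[3] = 10, t[4] = 8, t[5] = 18, t[6] = 4, t[7] = 0, t[8] = 4, t[9] = 4, t[10] = 8, t[11] = 12.
The sequence repeats with period 10.
(490 - 0) mod 10 = 0, so t[490] = t[0] = 8.

8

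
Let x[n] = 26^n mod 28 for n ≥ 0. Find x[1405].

We have x[0] = 1,  x[1] = 26,  x[2] = 4,  x[3] = 20,  x[4] = 16,  x[5] = 24,  x[6] = 8,  x[7] = 12,  x[8] = 4.
Since x[8] = x[2] = 4, the sequence is eventually periodic: after a pre-period of length 2 it cycles with period 6.
For n ≥ 2, x[n] depends only on (n - 2) mod 6. (1405 - 2) mod 6 = 5, so x[1405] = x[7] = 12.

12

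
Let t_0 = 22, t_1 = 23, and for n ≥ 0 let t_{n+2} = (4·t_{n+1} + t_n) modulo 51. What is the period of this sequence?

24

Computing terms: t_0 = 22,  t_1 = 23,  t_2 = 12,  t_3 = 20,  t_4 = 41,  t_5 = 31,  t_6 = 12,  t_7 = 28,  t_8 = 22,  t_9 = 14,  t_{10} = 27,  t_{11} = 20,  t_{12} = 5,  t_{13} = 40,  t_{14} = 12,  t_{15} = 37,  t_{16} = 7,  t_{17} = 14,  t_{18} = 12,  t_{19} = 11,  t_{20} = 5,  t_{21} = 31,  t_{22} = 27,  t_{23} = 37,  t_{24} = 22,  t_{25} = 23.
Since (t_{24}, t_{25}) = (t_0, t_1) = (22, 23) (two consecutive terms determine the rest), the sequence is periodic with period 24.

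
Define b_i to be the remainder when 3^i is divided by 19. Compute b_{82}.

We have b_1 = 3,  b_2 = 9,  b_3 = 8,  b_4 = 5,  b_5 = 15,  b_6 = 7,  b_7 = 2,  b_8 = 6,  b_9 = 18,  b_{10} = 16,  b_{11} = 10,  b_{12} = 11,  b_{13} = 14,  b_{14} = 4,  b_{15} = 12,  b_{16} = 17,  b_{17} = 13,  b_{18} = 1,  b_{19} = 3.
Since b_{19} = b_1 = 3, the sequence is periodic with period 18.
So b_{82} = b_{1 + ((82-1) mod 18)} = b_{10} = 16.

16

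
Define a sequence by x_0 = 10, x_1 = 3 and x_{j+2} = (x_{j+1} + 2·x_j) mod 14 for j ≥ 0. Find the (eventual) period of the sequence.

6

Listing terms: x_0 = 10; x_1 = 3; x_2 = 9; x_3 = 1; x_4 = 5; x_5 = 7; x_6 = 3; x_7 = 3; x_8 = 9.
Since (x_7, x_8) = (x_1, x_2) = (3, 9) (two consecutive terms determine the rest), the sequence is eventually periodic: after a pre-period of length 1 it cycles with period 6.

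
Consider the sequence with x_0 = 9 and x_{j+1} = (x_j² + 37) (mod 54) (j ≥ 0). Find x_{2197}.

44

x_0 = 9, x_1 = 10, x_2 = 29, x_3 = 14, x_4 = 17, x_5 = 2, x_6 = 41, x_7 = 44, x_8 = 29.
Since x_8 = x_2 = 29, the sequence is eventually periodic: after a pre-period of length 2 it cycles with period 6.
For j ≥ 2, x_j depends only on (j - 2) mod 6. (2197 - 2) mod 6 = 5, so x_{2197} = x_7 = 44.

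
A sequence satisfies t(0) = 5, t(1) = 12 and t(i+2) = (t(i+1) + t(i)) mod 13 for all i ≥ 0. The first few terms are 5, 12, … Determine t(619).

Computing terms: t(0) = 5; t(1) = 12; t(2) = 4; t(3) = 3; t(4) = 7; t(5) = 10; t(6) = 4; t(7) = 1; t(8) = 5; t(9) = 6; t(10) = 11; t(11) = 4; t(12) = 2; t(13) = 6; t(14) = 8; t(15) = 1; t(16) = 9; t(17) = 10; t(18) = 6; t(19) = 3; t(20) = 9; t(21) = 12; t(22) = 8; t(23) = 7; t(24) = 2; t(25) = 9; t(26) = 11; t(27) = 7; t(28) = 5; t(29) = 12.
The sequence repeats with period 28.
So t(619) = t(0 + ((619-0) mod 28)) = t(3) = 3.

3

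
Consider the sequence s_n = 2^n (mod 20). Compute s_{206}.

4

We have s_1 = 2; s_2 = 4; s_3 = 8; s_4 = 16; s_5 = 12; s_6 = 4.
Since s_6 = s_2 = 4, the sequence is eventually periodic: after a pre-period of length 1 it cycles with period 4.
For n ≥ 2, s_n depends only on (n - 2) mod 4. (206 - 2) mod 4 = 0, so s_{206} = s_2 = 4.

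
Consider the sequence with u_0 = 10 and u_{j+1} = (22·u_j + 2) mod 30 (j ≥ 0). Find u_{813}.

Listing terms: u_0 = 10; u_1 = 12; u_2 = 26; u_3 = 4; u_4 = 0; u_5 = 2; u_6 = 16; u_7 = 24; u_8 = 20; u_9 = 22; u_{10} = 6; u_{11} = 14; u_{12} = 10.
The sequence repeats with period 12.
(813 - 0) mod 12 = 9, so u_{813} = u_9 = 22.

22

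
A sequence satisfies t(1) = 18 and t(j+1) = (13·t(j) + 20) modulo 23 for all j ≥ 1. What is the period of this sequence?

We have t(1) = 18,  t(2) = 1,  t(3) = 10,  t(4) = 12,  t(5) = 15,  t(6) = 8,  t(7) = 9,  t(8) = 22,  t(9) = 7,  t(10) = 19,  t(11) = 14,  t(12) = 18.
The sequence repeats with period 11.

11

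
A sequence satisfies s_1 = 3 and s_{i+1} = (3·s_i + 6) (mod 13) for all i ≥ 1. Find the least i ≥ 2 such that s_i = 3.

s_1 = 3,  s_2 = 2,  s_3 = 12,  s_4 = 3.
The sequence repeats with period 3.
The value 3 next appears (with i ≥ 2) at s_4.

4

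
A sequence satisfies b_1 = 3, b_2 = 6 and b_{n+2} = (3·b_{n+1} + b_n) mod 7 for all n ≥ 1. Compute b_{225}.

Computing terms: b_1 = 3, b_2 = 6, b_3 = 0, b_4 = 6, b_5 = 4, b_6 = 4, b_7 = 2, b_8 = 3, b_9 = 4, b_{10} = 1, b_{11} = 0, b_{12} = 1, b_{13} = 3, b_{14} = 3, b_{15} = 5, b_{16} = 4, b_{17} = 3, b_{18} = 6.
Since (b_{17}, b_{18}) = (b_1, b_2) = (3, 6) (two consecutive terms determine the rest), the sequence is periodic with period 16.
(225 - 1) mod 16 = 0, so b_{225} = b_1 = 3.

3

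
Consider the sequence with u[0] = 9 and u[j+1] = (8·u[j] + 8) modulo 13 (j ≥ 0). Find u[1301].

We have u[0] = 9, u[1] = 2, u[2] = 11, u[3] = 5, u[4] = 9.
The sequence repeats with period 4.
So u[1301] = u[0 + ((1301-0) mod 4)] = u[1] = 2.

2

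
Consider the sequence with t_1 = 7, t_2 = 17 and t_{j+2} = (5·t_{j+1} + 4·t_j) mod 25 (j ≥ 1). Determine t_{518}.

17

We have t_1 = 7; t_2 = 17; t_3 = 13; t_4 = 8; t_5 = 17; t_6 = 17; t_7 = 3; t_8 = 8; t_9 = 2; t_{10} = 17; t_{11} = 18; t_{12} = 8; t_{13} = 12; t_{14} = 17; t_{15} = 8; t_{16} = 8; t_{17} = 22; t_{18} = 17; t_{19} = 23; t_{20} = 8; t_{21} = 7; t_{22} = 17.
The sequence repeats with period 20.
(518 - 1) mod 20 = 17, so t_{518} = t_{18} = 17.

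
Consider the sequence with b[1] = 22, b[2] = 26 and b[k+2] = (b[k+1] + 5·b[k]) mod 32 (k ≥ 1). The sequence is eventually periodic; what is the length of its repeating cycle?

24

b[1] = 22, b[2] = 26, b[3] = 8, b[4] = 10, b[5] = 18, b[6] = 4, b[7] = 30, b[8] = 18, b[9] = 8, b[10] = 2, b[11] = 10, b[12] = 20, b[13] = 6, b[14] = 10, b[15] = 8, b[16] = 26, b[17] = 2, b[18] = 4, b[19] = 14, b[20] = 2, b[21] = 8, b[22] = 18, b[23] = 26, b[24] = 20, b[25] = 22, b[26] = 26.
The sequence repeats with period 24.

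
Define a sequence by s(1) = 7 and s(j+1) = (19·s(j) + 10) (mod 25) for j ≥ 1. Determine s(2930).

13

s(1) = 7; s(2) = 18; s(3) = 2; s(4) = 23; s(5) = 22; s(6) = 3; s(7) = 17; s(8) = 8; s(9) = 12; s(10) = 13; s(11) = 7.
Since s(11) = s(1) = 7, the sequence is periodic with period 10.
So s(2930) = s(1 + ((2930-1) mod 10)) = s(10) = 13.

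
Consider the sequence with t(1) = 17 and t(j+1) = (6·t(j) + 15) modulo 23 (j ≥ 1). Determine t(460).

We have t(1) = 17, t(2) = 2, t(3) = 4, t(4) = 16, t(5) = 19, t(6) = 14, t(7) = 7, t(8) = 11, t(9) = 12, t(10) = 18, t(11) = 8, t(12) = 17.
Since t(12) = t(1) = 17, the sequence is periodic with period 11.
So t(460) = t(1 + ((460-1) mod 11)) = t(9) = 12.

12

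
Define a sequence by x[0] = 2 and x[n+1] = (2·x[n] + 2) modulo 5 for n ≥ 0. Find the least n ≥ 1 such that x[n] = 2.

x[0] = 2,  x[1] = 1,  x[2] = 4,  x[3] = 0,  x[4] = 2.
Since x[4] = x[0] = 2, the sequence is periodic with period 4.
The value 2 next appears (with n ≥ 1) at x[4].

4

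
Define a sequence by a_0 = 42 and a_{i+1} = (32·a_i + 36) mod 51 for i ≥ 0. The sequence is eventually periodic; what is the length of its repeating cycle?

a_0 = 42, a_1 = 3, a_2 = 30, a_3 = 27, a_4 = 33, a_5 = 21, a_6 = 45, a_7 = 48, a_8 = 42.
The sequence repeats with period 8.

8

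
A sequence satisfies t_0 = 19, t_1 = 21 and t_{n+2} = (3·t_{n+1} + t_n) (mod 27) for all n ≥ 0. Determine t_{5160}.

t_0 = 19,  t_1 = 21,  t_2 = 1,  t_3 = 24,  t_4 = 19,  t_5 = 0,  t_6 = 19,  t_7 = 3,  t_8 = 1,  t_9 = 6,  t_{10} = 19,  t_{11} = 9,  t_{12} = 19,  t_{13} = 12,  t_{14} = 1,  t_{15} = 15,  t_{16} = 19,  t_{17} = 18,  t_{18} = 19,  t_{19} = 21.
The sequence repeats with period 18.
So t_{5160} = t_{0 + ((5160-0) mod 18)} = t_{12} = 19.

19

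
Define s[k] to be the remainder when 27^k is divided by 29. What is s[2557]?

10

We have s[1] = 27,  s[2] = 4,  s[3] = 21,  s[4] = 16,  s[5] = 26,  s[6] = 6,  s[7] = 17,  s[8] = 24,  s[9] = 10,  s[10] = 9,  s[11] = 11,  s[12] = 7,  s[13] = 15,  s[14] = 28,  s[15] = 2,  s[16] = 25,  s[17] = 8,  s[18] = 13,  s[19] = 3,  s[20] = 23,  s[21] = 12,  s[22] = 5,  s[23] = 19,  s[24] = 20,  s[25] = 18,  s[26] = 22,  s[27] = 14,  s[28] = 1,  s[29] = 27.
The sequence repeats with period 28.
So s[2557] = s[1 + ((2557-1) mod 28)] = s[9] = 10.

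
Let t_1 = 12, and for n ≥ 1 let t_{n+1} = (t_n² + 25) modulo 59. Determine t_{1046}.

t_1 = 12, t_2 = 51, t_3 = 30, t_4 = 40, t_5 = 32, t_6 = 46, t_7 = 17, t_8 = 19, t_9 = 32.
Since t_9 = t_5 = 32, the sequence is eventually periodic: after a pre-period of length 4 it cycles with period 4.
For n ≥ 5, t_n depends only on (n - 5) mod 4. (1046 - 5) mod 4 = 1, so t_{1046} = t_6 = 46.

46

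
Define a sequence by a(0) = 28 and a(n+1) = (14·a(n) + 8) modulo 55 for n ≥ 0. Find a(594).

Computing terms: a(0) = 28; a(1) = 15; a(2) = 53; a(3) = 35; a(4) = 3; a(5) = 50; a(6) = 48; a(7) = 20; a(8) = 13; a(9) = 25; a(10) = 28.
Since a(10) = a(0) = 28, the sequence is periodic with period 10.
(594 - 0) mod 10 = 4, so a(594) = a(4) = 3.

3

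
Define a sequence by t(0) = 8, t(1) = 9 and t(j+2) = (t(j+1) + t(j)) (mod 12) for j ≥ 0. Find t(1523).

We have t(0) = 8,  t(1) = 9,  t(2) = 5,  t(3) = 2,  t(4) = 7,  t(5) = 9,  t(6) = 4,  t(7) = 1,  t(8) = 5,  t(9) = 6,  t(10) = 11,  t(11) = 5,  t(12) = 4,  t(13) = 9,  t(14) = 1,  t(15) = 10,  t(16) = 11,  t(17) = 9,  t(18) = 8,  t(19) = 5,  t(20) = 1,  t(21) = 6,  t(22) = 7,  t(23) = 1,  t(24) = 8,  t(25) = 9.
Since (t(24), t(25)) = (t(0), t(1)) = (8, 9) (two consecutive terms determine the rest), the sequence is periodic with period 24.
(1523 - 0) mod 24 = 11, so t(1523) = t(11) = 5.

5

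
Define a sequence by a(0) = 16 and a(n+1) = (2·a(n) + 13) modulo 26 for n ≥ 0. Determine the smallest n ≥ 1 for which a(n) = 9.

Computing terms: a(0) = 16; a(1) = 19; a(2) = 25; a(3) = 11; a(4) = 9; a(5) = 5; a(6) = 23; a(7) = 7; a(8) = 1; a(9) = 15; a(10) = 17; a(11) = 21; a(12) = 3; a(13) = 19.
Since a(13) = a(1) = 19, the sequence is eventually periodic: after a pre-period of length 1 it cycles with period 12.
The value 9 first appears (with n ≥ 1) at a(4).

4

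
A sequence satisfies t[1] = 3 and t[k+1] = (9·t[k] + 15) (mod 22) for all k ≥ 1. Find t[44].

Listing terms: t[1] = 3; t[2] = 20; t[3] = 19; t[4] = 10; t[5] = 17; t[6] = 14; t[7] = 9; t[8] = 8; t[9] = 21; t[10] = 6; t[11] = 3.
Since t[11] = t[1] = 3, the sequence is periodic with period 10.
So t[44] = t[1 + ((44-1) mod 10)] = t[4] = 10.

10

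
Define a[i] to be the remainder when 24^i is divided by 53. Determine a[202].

36

Computing terms: a[0] = 1,  a[1] = 24,  a[2] = 46,  a[3] = 44,  a[4] = 49,  a[5] = 10,  a[6] = 28,  a[7] = 36,  a[8] = 16,  a[9] = 13,  a[10] = 47,  a[11] = 15,  a[12] = 42,  a[13] = 1.
The sequence repeats with period 13.
(202 - 0) mod 13 = 7, so a[202] = a[7] = 36.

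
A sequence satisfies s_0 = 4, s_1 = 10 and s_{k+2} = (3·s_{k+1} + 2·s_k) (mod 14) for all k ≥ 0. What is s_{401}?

12

We have s_0 = 4; s_1 = 10; s_2 = 10; s_3 = 8; s_4 = 2; s_5 = 8; s_6 = 0; s_7 = 2; s_8 = 6; s_9 = 8; s_{10} = 8; s_{11} = 12; s_{12} = 10; s_{13} = 12; s_{14} = 0; s_{15} = 10; s_{16} = 2; s_{17} = 12; s_{18} = 12; s_{19} = 4; s_{20} = 8; s_{21} = 4; s_{22} = 0; s_{23} = 8; s_{24} = 10; s_{25} = 4; s_{26} = 4; s_{27} = 6; s_{28} = 12; s_{29} = 6; s_{30} = 0; s_{31} = 12; s_{32} = 8; s_{33} = 6; s_{34} = 6; s_{35} = 2; s_{36} = 4; s_{37} = 2; s_{38} = 0; s_{39} = 4; s_{40} = 12; s_{41} = 2; s_{42} = 2; s_{43} = 10; s_{44} = 6; s_{45} = 10; s_{46} = 0; s_{47} = 6; s_{48} = 4; s_{49} = 10.
Since (s_{48}, s_{49}) = (s_0, s_1) = (4, 10) (two consecutive terms determine the rest), the sequence is periodic with period 48.
(401 - 0) mod 48 = 17, so s_{401} = s_{17} = 12.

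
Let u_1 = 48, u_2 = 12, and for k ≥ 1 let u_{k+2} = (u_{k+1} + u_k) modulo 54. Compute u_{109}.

u_1 = 48,  u_2 = 12,  u_3 = 6,  u_4 = 18,  u_5 = 24,  u_6 = 42,  u_7 = 12,  u_8 = 0,  u_9 = 12,  u_{10} = 12,  u_{11} = 24,  u_{12} = 36,  u_{13} = 6,  u_{14} = 42,  u_{15} = 48,  u_{16} = 36,  u_{17} = 30,  u_{18} = 12,  u_{19} = 42,  u_{20} = 0,  u_{21} = 42,  u_{22} = 42,  u_{23} = 30,  u_{24} = 18,  u_{25} = 48,  u_{26} = 12.
Since (u_{25}, u_{26}) = (u_1, u_2) = (48, 12) (two consecutive terms determine the rest), the sequence is periodic with period 24.
(109 - 1) mod 24 = 12, so u_{109} = u_{13} = 6.

6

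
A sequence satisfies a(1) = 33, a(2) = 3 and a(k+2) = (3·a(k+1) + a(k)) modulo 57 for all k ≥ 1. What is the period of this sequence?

40

Listing terms: a(1) = 33, a(2) = 3, a(3) = 42, a(4) = 15, a(5) = 30, a(6) = 48, a(7) = 3, a(8) = 0, a(9) = 3, a(10) = 9, a(11) = 30, a(12) = 42, a(13) = 42, a(14) = 54, a(15) = 33, a(16) = 39, a(17) = 36, a(18) = 33, a(19) = 21, a(20) = 39, a(21) = 24, a(22) = 54, a(23) = 15, a(24) = 42, a(25) = 27, a(26) = 9, a(27) = 54, a(28) = 0, a(29) = 54, a(30) = 48, a(31) = 27, a(32) = 15, a(33) = 15, a(34) = 3, a(35) = 24, a(36) = 18, a(37) = 21, a(38) = 24, a(39) = 36, a(40) = 18, a(41) = 33, a(42) = 3.
The sequence repeats with period 40.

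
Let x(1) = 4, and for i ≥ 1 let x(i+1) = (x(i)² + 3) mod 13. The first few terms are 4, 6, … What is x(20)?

Computing terms: x(1) = 4,  x(2) = 6,  x(3) = 0,  x(4) = 3,  x(5) = 12,  x(6) = 4.
The sequence repeats with period 5.
So x(20) = x(1 + ((20-1) mod 5)) = x(5) = 12.

12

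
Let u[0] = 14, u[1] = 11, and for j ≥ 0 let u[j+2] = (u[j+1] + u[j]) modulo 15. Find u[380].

4

We have u[0] = 14,  u[1] = 11,  u[2] = 10,  u[3] = 6,  u[4] = 1,  u[5] = 7,  u[6] = 8,  u[7] = 0,  u[8] = 8,  u[9] = 8,  u[10] = 1,  u[11] = 9,  u[12] = 10,  u[13] = 4,  u[14] = 14,  u[15] = 3,  u[16] = 2,  u[17] = 5,  u[18] = 7,  u[19] = 12,  u[20] = 4,  u[21] = 1,  u[22] = 5,  u[23] = 6,  u[24] = 11,  u[25] = 2,  u[26] = 13,  u[27] = 0,  u[28] = 13,  u[29] = 13,  u[30] = 11,  u[31] = 9,  u[32] = 5,  u[33] = 14,  u[34] = 4,  u[35] = 3,  u[36] = 7,  u[37] = 10,  u[38] = 2,  u[39] = 12,  u[40] = 14,  u[41] = 11.
Since (u[40], u[41]) = (u[0], u[1]) = (14, 11) (two consecutive terms determine the rest), the sequence is periodic with period 40.
So u[380] = u[0 + ((380-0) mod 40)] = u[20] = 4.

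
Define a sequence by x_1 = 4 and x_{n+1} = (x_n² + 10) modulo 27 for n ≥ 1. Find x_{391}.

We have x_1 = 4, x_2 = 26, x_3 = 11, x_4 = 23, x_5 = 26.
Since x_5 = x_2 = 26, the sequence is eventually periodic: after a pre-period of length 1 it cycles with period 3.
For n ≥ 2, x_n depends only on (n - 2) mod 3. (391 - 2) mod 3 = 2, so x_{391} = x_4 = 23.

23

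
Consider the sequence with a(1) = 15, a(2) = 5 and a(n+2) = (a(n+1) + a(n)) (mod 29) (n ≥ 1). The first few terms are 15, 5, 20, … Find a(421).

a(1) = 15; a(2) = 5; a(3) = 20; a(4) = 25; a(5) = 16; a(6) = 12; a(7) = 28; a(8) = 11; a(9) = 10; a(10) = 21; a(11) = 2; a(12) = 23; a(13) = 25; a(14) = 19; a(15) = 15; a(16) = 5.
Since (a(15), a(16)) = (a(1), a(2)) = (15, 5) (two consecutive terms determine the rest), the sequence is periodic with period 14.
(421 - 1) mod 14 = 0, so a(421) = a(1) = 15.

15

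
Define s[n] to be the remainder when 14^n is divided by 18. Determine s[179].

2

s[0] = 1,  s[1] = 14,  s[2] = 16,  s[3] = 8,  s[4] = 4,  s[5] = 2,  s[6] = 10,  s[7] = 14.
Since s[7] = s[1] = 14, the sequence is eventually periodic: after a pre-period of length 1 it cycles with period 6.
For n ≥ 1, s[n] depends only on (n - 1) mod 6. (179 - 1) mod 6 = 4, so s[179] = s[5] = 2.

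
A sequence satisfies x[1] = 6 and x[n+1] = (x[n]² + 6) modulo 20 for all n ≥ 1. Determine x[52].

Listing terms: x[1] = 6,  x[2] = 2,  x[3] = 10,  x[4] = 6.
The sequence repeats with period 3.
So x[52] = x[1 + ((52-1) mod 3)] = x[1] = 6.

6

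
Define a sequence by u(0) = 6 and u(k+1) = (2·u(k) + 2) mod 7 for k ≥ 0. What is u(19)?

u(0) = 6; u(1) = 0; u(2) = 2; u(3) = 6.
Since u(3) = u(0) = 6, the sequence is periodic with period 3.
(19 - 0) mod 3 = 1, so u(19) = u(1) = 0.

0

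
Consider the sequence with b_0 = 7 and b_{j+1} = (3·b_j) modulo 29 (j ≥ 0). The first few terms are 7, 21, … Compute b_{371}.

26

Computing terms: b_0 = 7, b_1 = 21, b_2 = 5, b_3 = 15, b_4 = 16, b_5 = 19, b_6 = 28, b_7 = 26, b_8 = 20, b_9 = 2, b_{10} = 6, b_{11} = 18, b_{12} = 25, b_{13} = 17, b_{14} = 22, b_{15} = 8, b_{16} = 24, b_{17} = 14, b_{18} = 13, b_{19} = 10, b_{20} = 1, b_{21} = 3, b_{22} = 9, b_{23} = 27, b_{24} = 23, b_{25} = 11, b_{26} = 4, b_{27} = 12, b_{28} = 7.
Since b_{28} = b_0 = 7, the sequence is periodic with period 28.
So b_{371} = b_{0 + ((371-0) mod 28)} = b_7 = 26.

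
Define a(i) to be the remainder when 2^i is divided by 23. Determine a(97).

6

Computing terms: a(1) = 2, a(2) = 4, a(3) = 8, a(4) = 16, a(5) = 9, a(6) = 18, a(7) = 13, a(8) = 3, a(9) = 6, a(10) = 12, a(11) = 1, a(12) = 2.
Since a(12) = a(1) = 2, the sequence is periodic with period 11.
So a(97) = a(1 + ((97-1) mod 11)) = a(9) = 6.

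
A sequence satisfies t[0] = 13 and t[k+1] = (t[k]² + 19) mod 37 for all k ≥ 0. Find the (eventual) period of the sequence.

3

Computing terms: t[0] = 13, t[1] = 3, t[2] = 28, t[3] = 26, t[4] = 29, t[5] = 9, t[6] = 26.
Since t[6] = t[3] = 26, the sequence is eventually periodic: after a pre-period of length 3 it cycles with period 3.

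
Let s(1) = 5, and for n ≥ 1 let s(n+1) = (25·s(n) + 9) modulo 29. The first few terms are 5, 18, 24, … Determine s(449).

5

s(1) = 5; s(2) = 18; s(3) = 24; s(4) = 0; s(5) = 9; s(6) = 2; s(7) = 1; s(8) = 5.
The sequence repeats with period 7.
So s(449) = s(1 + ((449-1) mod 7)) = s(1) = 5.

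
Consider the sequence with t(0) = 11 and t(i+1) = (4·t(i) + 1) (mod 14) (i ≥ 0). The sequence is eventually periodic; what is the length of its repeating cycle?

Computing terms: t(0) = 11; t(1) = 3; t(2) = 13; t(3) = 11.
The sequence repeats with period 3.

3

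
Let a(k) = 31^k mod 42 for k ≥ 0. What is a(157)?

31

We have a(0) = 1,  a(1) = 31,  a(2) = 37,  a(3) = 13,  a(4) = 25,  a(5) = 19,  a(6) = 1.
The sequence repeats with period 6.
So a(157) = a(0 + ((157-0) mod 6)) = a(1) = 31.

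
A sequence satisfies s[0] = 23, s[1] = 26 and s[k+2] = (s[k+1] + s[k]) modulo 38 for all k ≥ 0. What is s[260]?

s[0] = 23; s[1] = 26; s[2] = 11; s[3] = 37; s[4] = 10; s[5] = 9; s[6] = 19; s[7] = 28; s[8] = 9; s[9] = 37; s[10] = 8; s[11] = 7; s[12] = 15; s[13] = 22; s[14] = 37; s[15] = 21; s[16] = 20; s[17] = 3; s[18] = 23; s[19] = 26.
The sequence repeats with period 18.
(260 - 0) mod 18 = 8, so s[260] = s[8] = 9.

9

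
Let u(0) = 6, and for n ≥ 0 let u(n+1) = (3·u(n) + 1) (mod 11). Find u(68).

10

u(0) = 6,  u(1) = 8,  u(2) = 3,  u(3) = 10,  u(4) = 9,  u(5) = 6.
Since u(5) = u(0) = 6, the sequence is periodic with period 5.
So u(68) = u(0 + ((68-0) mod 5)) = u(3) = 10.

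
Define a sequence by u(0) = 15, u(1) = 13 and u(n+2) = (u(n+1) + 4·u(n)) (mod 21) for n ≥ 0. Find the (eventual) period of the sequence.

Listing terms: u(0) = 15,  u(1) = 13,  u(2) = 10,  u(3) = 20,  u(4) = 18,  u(5) = 14,  u(6) = 2,  u(7) = 16,  u(8) = 3,  u(9) = 4,  u(10) = 16,  u(11) = 11,  u(12) = 12,  u(13) = 14,  u(14) = 20,  u(15) = 13,  u(16) = 9,  u(17) = 19,  u(18) = 13,  u(19) = 5,  u(20) = 15,  u(21) = 14,  u(22) = 11,  u(23) = 4,  u(24) = 6,  u(25) = 1,  u(26) = 4,  u(27) = 8,  u(28) = 3,  u(29) = 14,  u(30) = 5,  u(31) = 19,  u(32) = 18,  u(33) = 10,  u(34) = 19,  u(35) = 17,  u(36) = 9,  u(37) = 14,  u(38) = 8,  u(39) = 1,  u(40) = 12,  u(41) = 16,  u(42) = 1,  u(43) = 2,  u(44) = 6,  u(45) = 14,  u(46) = 17,  u(47) = 10,  u(48) = 15,  u(49) = 13.
Since (u(48), u(49)) = (u(0), u(1)) = (15, 13) (two consecutive terms determine the rest), the sequence is periodic with period 48.

48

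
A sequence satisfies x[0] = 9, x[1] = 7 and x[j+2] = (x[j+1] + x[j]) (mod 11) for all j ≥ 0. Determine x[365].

Listing terms: x[0] = 9,  x[1] = 7,  x[2] = 5,  x[3] = 1,  x[4] = 6,  x[5] = 7,  x[6] = 2,  x[7] = 9,  x[8] = 0,  x[9] = 9,  x[10] = 9,  x[11] = 7.
The sequence repeats with period 10.
(365 - 0) mod 10 = 5, so x[365] = x[5] = 7.

7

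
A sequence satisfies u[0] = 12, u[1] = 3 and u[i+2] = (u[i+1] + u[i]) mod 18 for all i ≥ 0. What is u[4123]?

u[0] = 12, u[1] = 3, u[2] = 15, u[3] = 0, u[4] = 15, u[5] = 15, u[6] = 12, u[7] = 9, u[8] = 3, u[9] = 12, u[10] = 15, u[11] = 9, u[12] = 6, u[13] = 15, u[14] = 3, u[15] = 0, u[16] = 3, u[17] = 3, u[18] = 6, u[19] = 9, u[20] = 15, u[21] = 6, u[22] = 3, u[23] = 9, u[24] = 12, u[25] = 3.
The sequence repeats with period 24.
So u[4123] = u[0 + ((4123-0) mod 24)] = u[19] = 9.

9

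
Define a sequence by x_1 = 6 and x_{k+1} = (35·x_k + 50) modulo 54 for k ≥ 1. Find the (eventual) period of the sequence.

x_1 = 6,  x_2 = 44,  x_3 = 24,  x_4 = 26,  x_5 = 42,  x_6 = 8,  x_7 = 6.
The sequence repeats with period 6.

6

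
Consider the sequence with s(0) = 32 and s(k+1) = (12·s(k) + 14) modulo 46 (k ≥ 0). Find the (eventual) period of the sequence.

11

Listing terms: s(0) = 32, s(1) = 30, s(2) = 6, s(3) = 40, s(4) = 34, s(5) = 8, s(6) = 18, s(7) = 0, s(8) = 14, s(9) = 44, s(10) = 36, s(11) = 32.
The sequence repeats with period 11.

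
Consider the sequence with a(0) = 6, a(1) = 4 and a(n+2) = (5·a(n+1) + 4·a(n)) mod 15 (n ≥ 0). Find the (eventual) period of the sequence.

8

Computing terms: a(0) = 6, a(1) = 4, a(2) = 14, a(3) = 11, a(4) = 6, a(5) = 14, a(6) = 4, a(7) = 1, a(8) = 6, a(9) = 4.
Since (a(8), a(9)) = (a(0), a(1)) = (6, 4) (two consecutive terms determine the rest), the sequence is periodic with period 8.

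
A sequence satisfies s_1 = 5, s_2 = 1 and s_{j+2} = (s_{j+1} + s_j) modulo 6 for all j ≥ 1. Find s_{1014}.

We have s_1 = 5,  s_2 = 1,  s_3 = 0,  s_4 = 1,  s_5 = 1,  s_6 = 2,  s_7 = 3,  s_8 = 5,  s_9 = 2,  s_{10} = 1,  s_{11} = 3,  s_{12} = 4,  s_{13} = 1,  s_{14} = 5,  s_{15} = 0,  s_{16} = 5,  s_{17} = 5,  s_{18} = 4,  s_{19} = 3,  s_{20} = 1,  s_{21} = 4,  s_{22} = 5,  s_{23} = 3,  s_{24} = 2,  s_{25} = 5,  s_{26} = 1.
Since (s_{25}, s_{26}) = (s_1, s_2) = (5, 1) (two consecutive terms determine the rest), the sequence is periodic with period 24.
So s_{1014} = s_{1 + ((1014-1) mod 24)} = s_6 = 2.

2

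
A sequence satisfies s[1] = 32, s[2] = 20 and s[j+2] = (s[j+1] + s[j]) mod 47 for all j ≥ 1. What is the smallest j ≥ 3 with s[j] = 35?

32

s[1] = 32,  s[2] = 20,  s[3] = 5,  s[4] = 25,  s[5] = 30,  s[6] = 8,  s[7] = 38,  s[8] = 46,  s[9] = 37,  s[10] = 36,  s[11] = 26,  s[12] = 15,  s[13] = 41,  s[14] = 9,  s[15] = 3,  s[16] = 12,  s[17] = 15,  s[18] = 27,  s[19] = 42,  s[20] = 22,  s[21] = 17,  s[22] = 39,  s[23] = 9,  s[24] = 1,  s[25] = 10,  s[26] = 11,  s[27] = 21,  s[28] = 32,  s[29] = 6,  s[30] = 38,  s[31] = 44,  s[32] = 35,  s[33] = 32,  s[34] = 20.
The sequence repeats with period 32.
The value 35 first appears (with j ≥ 3) at s[32].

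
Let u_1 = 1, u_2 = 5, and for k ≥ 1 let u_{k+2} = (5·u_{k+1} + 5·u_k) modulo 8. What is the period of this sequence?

12

u_1 = 1,  u_2 = 5,  u_3 = 6,  u_4 = 7,  u_5 = 1,  u_6 = 0,  u_7 = 5,  u_8 = 1,  u_9 = 6,  u_{10} = 3,  u_{11} = 5,  u_{12} = 0,  u_{13} = 1,  u_{14} = 5.
Since (u_{13}, u_{14}) = (u_1, u_2) = (1, 5) (two consecutive terms determine the rest), the sequence is periodic with period 12.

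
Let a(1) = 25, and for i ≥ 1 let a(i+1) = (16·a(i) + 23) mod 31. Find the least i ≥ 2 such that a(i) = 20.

We have a(1) = 25; a(2) = 20; a(3) = 2; a(4) = 24; a(5) = 4; a(6) = 25.
Since a(6) = a(1) = 25, the sequence is periodic with period 5.
The value 20 first appears (with i ≥ 2) at a(2).

2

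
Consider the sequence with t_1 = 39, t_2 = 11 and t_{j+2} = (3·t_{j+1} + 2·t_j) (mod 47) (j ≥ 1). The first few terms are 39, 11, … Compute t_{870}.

Listing terms: t_1 = 39; t_2 = 11; t_3 = 17; t_4 = 26; t_5 = 18; t_6 = 12; t_7 = 25; t_8 = 5; t_9 = 18; t_{10} = 17; t_{11} = 40; t_{12} = 13; t_{13} = 25; t_{14} = 7; t_{15} = 24; t_{16} = 39; t_{17} = 24; t_{18} = 9; t_{19} = 28; t_{20} = 8; t_{21} = 33; t_{22} = 21; t_{23} = 35; t_{24} = 6; t_{25} = 41; t_{26} = 41; t_{27} = 17; t_{28} = 39; t_{29} = 10; t_{30} = 14; t_{31} = 15; t_{32} = 26; t_{33} = 14; t_{34} = 0; t_{35} = 28; t_{36} = 37; t_{37} = 26; t_{38} = 11; t_{39} = 38; t_{40} = 42; t_{41} = 14; t_{42} = 32; t_{43} = 30; t_{44} = 13; t_{45} = 5; t_{46} = 41; t_{47} = 39; t_{48} = 11.
Since (t_{47}, t_{48}) = (t_1, t_2) = (39, 11) (two consecutive terms determine the rest), the sequence is periodic with period 46.
(870 - 1) mod 46 = 41, so t_{870} = t_{42} = 32.

32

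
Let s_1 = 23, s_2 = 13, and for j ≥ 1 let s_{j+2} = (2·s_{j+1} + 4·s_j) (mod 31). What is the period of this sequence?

Listing terms: s_1 = 23,  s_2 = 13,  s_3 = 25,  s_4 = 9,  s_5 = 25,  s_6 = 24,  s_7 = 24,  s_8 = 20,  s_9 = 12,  s_{10} = 11,  s_{11} = 8,  s_{12} = 29,  s_{13} = 28,  s_{14} = 17,  s_{15} = 22,  s_{16} = 19,  s_{17} = 2,  s_{18} = 18,  s_{19} = 13,  s_{20} = 5,  s_{21} = 0,  s_{22} = 20,  s_{23} = 9,  s_{24} = 5,  s_{25} = 15,  s_{26} = 19,  s_{27} = 5,  s_{28} = 24,  s_{29} = 6,  s_{30} = 15,  s_{31} = 23,  s_{32} = 13.
The sequence repeats with period 30.

30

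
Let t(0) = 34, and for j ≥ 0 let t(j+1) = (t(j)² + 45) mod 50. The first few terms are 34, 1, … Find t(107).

11

We have t(0) = 34, t(1) = 1, t(2) = 46, t(3) = 11, t(4) = 16, t(5) = 1.
Since t(5) = t(1) = 1, the sequence is eventually periodic: after a pre-period of length 1 it cycles with period 4.
For j ≥ 1, t(j) depends only on (j - 1) mod 4. (107 - 1) mod 4 = 2, so t(107) = t(3) = 11.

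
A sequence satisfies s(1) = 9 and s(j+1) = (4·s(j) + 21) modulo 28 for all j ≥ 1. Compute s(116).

s(1) = 9,  s(2) = 1,  s(3) = 25,  s(4) = 9.
Since s(4) = s(1) = 9, the sequence is periodic with period 3.
(116 - 1) mod 3 = 1, so s(116) = s(2) = 1.

1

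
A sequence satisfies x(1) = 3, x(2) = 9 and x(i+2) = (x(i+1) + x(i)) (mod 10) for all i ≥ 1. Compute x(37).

x(1) = 3; x(2) = 9; x(3) = 2; x(4) = 1; x(5) = 3; x(6) = 4; x(7) = 7; x(8) = 1; x(9) = 8; x(10) = 9; x(11) = 7; x(12) = 6; x(13) = 3; x(14) = 9.
The sequence repeats with period 12.
So x(37) = x(1 + ((37-1) mod 12)) = x(1) = 3.

3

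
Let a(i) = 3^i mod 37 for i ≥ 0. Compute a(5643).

We have a(0) = 1; a(1) = 3; a(2) = 9; a(3) = 27; a(4) = 7; a(5) = 21; a(6) = 26; a(7) = 4; a(8) = 12; a(9) = 36; a(10) = 34; a(11) = 28; a(12) = 10; a(13) = 30; a(14) = 16; a(15) = 11; a(16) = 33; a(17) = 25; a(18) = 1.
Since a(18) = a(0) = 1, the sequence is periodic with period 18.
So a(5643) = a(0 + ((5643-0) mod 18)) = a(9) = 36.

36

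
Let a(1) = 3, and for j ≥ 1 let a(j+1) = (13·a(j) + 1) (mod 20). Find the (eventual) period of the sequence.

4

We have a(1) = 3, a(2) = 0, a(3) = 1, a(4) = 14, a(5) = 3.
Since a(5) = a(1) = 3, the sequence is periodic with period 4.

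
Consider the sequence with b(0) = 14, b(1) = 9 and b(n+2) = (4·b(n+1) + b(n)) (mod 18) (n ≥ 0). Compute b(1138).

14

Computing terms: b(0) = 14, b(1) = 9, b(2) = 14, b(3) = 11, b(4) = 4, b(5) = 9, b(6) = 4, b(7) = 7, b(8) = 14, b(9) = 9.
Since (b(8), b(9)) = (b(0), b(1)) = (14, 9) (two consecutive terms determine the rest), the sequence is periodic with period 8.
(1138 - 0) mod 8 = 2, so b(1138) = b(2) = 14.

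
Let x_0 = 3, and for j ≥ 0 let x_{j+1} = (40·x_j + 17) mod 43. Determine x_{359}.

36

We have x_0 = 3,  x_1 = 8,  x_2 = 36,  x_3 = 38,  x_4 = 32,  x_5 = 7,  x_6 = 39,  x_7 = 29,  x_8 = 16,  x_9 = 12,  x_{10} = 24,  x_{11} = 31,  x_{12} = 10,  x_{13} = 30,  x_{14} = 13,  x_{15} = 21,  x_{16} = 40,  x_{17} = 26,  x_{18} = 25,  x_{19} = 28,  x_{20} = 19,  x_{21} = 3.
Since x_{21} = x_0 = 3, the sequence is periodic with period 21.
So x_{359} = x_{0 + ((359-0) mod 21)} = x_2 = 36.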